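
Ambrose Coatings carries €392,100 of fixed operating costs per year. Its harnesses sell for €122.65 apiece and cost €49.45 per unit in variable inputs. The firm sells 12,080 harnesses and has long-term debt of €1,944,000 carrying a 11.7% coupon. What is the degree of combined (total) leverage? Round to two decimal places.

Contribution at this volume is 12,080 × €73.20 = €884,256.00.
Operating income = contribution − fixed costs = €884,256.00 − €392,100 = €492,156.00. Interest = €227,448.00, so EBIT − I = €264,708.00.
Degree of total leverage = total CM / (EBIT − interest) = €884,256.00 / €264,708.00 = 3.3405.

3.34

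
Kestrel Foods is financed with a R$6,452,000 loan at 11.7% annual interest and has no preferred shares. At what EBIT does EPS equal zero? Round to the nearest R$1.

Annual interest = 11.7% × R$6,452,000 = R$754,884.00.
With no preferred dividends, EPS = 0 when EBIT exactly covers interest, so the financial break-even EBIT is R$754,884.00.

R$754,884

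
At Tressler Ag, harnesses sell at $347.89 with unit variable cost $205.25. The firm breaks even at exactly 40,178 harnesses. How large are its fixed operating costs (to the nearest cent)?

$5,730,989.92

Contribution margin per unit = $347.89 − $205.25 = $142.64.
Fixed costs = break-even units × CM = 40,178 × $142.64 = $5,730,989.92.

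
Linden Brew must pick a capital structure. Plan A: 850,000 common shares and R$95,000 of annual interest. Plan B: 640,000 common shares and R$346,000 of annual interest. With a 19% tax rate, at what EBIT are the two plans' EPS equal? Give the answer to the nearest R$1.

At indifference, (EBIT − 95,000)(1 − t)/850,000 = (EBIT − 346,000)(1 − t)/640,000.
The (1 − t) factor cancels: (EBIT − 95,000) × 640,000 = (EBIT − 346,000) × 850,000.
Solving, EBIT = (346,000·850,000 − 95,000·640,000) / (850,000 − 640,000) = 233,300,000,000 / 210,000 = 1,110,952.38.

R$1,110,952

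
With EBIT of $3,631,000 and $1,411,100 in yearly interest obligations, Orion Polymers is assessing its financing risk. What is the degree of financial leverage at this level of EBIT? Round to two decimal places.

Annual interest charges come to $1,411,100.00.
DFL = EBIT ÷ (EBIT − I) = $3,631,000 ÷ ($3,631,000 − $1,411,100.00) = $3,631,000 ÷ $2,219,900.00 = 1.6357.

1.64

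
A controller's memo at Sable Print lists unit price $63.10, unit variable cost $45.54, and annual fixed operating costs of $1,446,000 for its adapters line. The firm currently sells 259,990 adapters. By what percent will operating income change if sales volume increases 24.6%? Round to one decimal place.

+36.0%

At 259,990 units, contribution = 259,990 × $17.56 = $4,565,424.40.
EBIT = $4,565,424.40 − $1,446,000 = $3,119,424.40.
DOL = contribution ÷ EBIT = $4,565,424.40 ÷ $3,119,424.40 = 1.4635.
Operating income changes by 1.4635 × +24.6% = +36.0%.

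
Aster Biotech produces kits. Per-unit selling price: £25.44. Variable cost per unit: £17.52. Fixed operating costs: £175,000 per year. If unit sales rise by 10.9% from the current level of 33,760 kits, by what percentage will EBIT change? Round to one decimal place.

Total contribution margin = 33,760 × £7.92 = £267,379.20.
Subtracting fixed costs: EBIT = £267,379.20 − £175,000 = £92,379.20.
DOL = contribution ÷ EBIT = £267,379.20 ÷ £92,379.20 = 2.8944.
So EBIT moves 2.8944 × (+10.9%) = +31.5%.

+31.5%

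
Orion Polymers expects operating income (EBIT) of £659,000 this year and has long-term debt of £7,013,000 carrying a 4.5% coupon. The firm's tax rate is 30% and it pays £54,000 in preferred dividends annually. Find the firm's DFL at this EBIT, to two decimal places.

Annual interest charges come to £315,585.00.
Pre-tax preferred-dividend burden = £54,000 ÷ (1 − 0.30) = £77,142.86.
DFL = EBIT ÷ [EBIT − I − D_p/(1−t)] = £659,000 ÷ [£659,000 − £315,585.00 − £77,142.86] = £659,000 ÷ £266,272.14 = 2.4749.

2.47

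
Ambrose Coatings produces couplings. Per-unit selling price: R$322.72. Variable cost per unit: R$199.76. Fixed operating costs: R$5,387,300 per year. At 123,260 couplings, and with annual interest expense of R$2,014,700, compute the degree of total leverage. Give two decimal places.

1.95

Total contribution margin = 123,260 × R$122.96 = R$15,156,049.60.
Subtracting fixed costs: EBIT = R$15,156,049.60 − R$5,387,300 = R$9,768,749.60. Interest = R$2,014,700.00.
DOL = R$15,156,049.60 ÷ R$9,768,749.60 = 1.5515; DFL = R$9,768,749.60 ÷ R$7,754,049.60 = 1.2598.
Combined leverage = 1.5515 × 1.2598 = 1.9546.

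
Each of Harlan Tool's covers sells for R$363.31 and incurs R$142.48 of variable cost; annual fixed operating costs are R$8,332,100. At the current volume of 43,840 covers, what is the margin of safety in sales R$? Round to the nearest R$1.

R$2,219,521

Contribution margin per unit = R$363.31 − R$142.48 = R$220.83. Break-even units = R$8,332,100 ÷ R$220.83 = 37,730.83; break-even revenue = 37,730.83 × R$363.31 = R$13,707,989.18.
Actual sales revenue = 43,840 × R$363.31 = R$15,927,510.40.
Margin of safety = R$15,927,510.40 − R$13,707,989.18 = R$2,219,521.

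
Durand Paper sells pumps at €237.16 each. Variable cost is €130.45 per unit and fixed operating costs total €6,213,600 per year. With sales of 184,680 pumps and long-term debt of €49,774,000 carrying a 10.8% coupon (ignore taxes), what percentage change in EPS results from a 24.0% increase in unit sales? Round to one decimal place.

At 184,680 units, contribution = 184,680 × €106.71 = €19,707,202.80.
EBIT = €19,707,202.80 − €6,213,600 = €13,493,602.80.
Interest = €5,375,592.00, so EBIT − I = €8,118,010.80.
DCL = total CM / (EBIT − I) = €19,707,202.80 / €8,118,010.80 = 2.4276.
%ΔEPS = DCL × %ΔSales = 2.4276 × +24.0% = +58.3%.

+58.3%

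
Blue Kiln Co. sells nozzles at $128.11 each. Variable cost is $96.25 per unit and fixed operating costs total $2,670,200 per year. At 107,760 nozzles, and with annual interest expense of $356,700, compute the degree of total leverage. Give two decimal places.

8.45

At 107,760 units, contribution = 107,760 × $31.86 = $3,433,233.60.
Operating income = contribution − fixed costs = $3,433,233.60 − $2,670,200 = $763,033.60. Interest = $356,700.00.
DOL = $3,433,233.60 ÷ $763,033.60 = 4.4995; DFL = $763,033.60 ÷ $406,333.60 = 1.8779.
DCL = DOL × DFL = 4.4995 × 1.8779 = 8.4496.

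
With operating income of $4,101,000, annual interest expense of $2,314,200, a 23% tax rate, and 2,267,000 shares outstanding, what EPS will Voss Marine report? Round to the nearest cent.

$0.61

Interest = $2,314,200.00, so EBT = $4,101,000 − $2,314,200.00 = $1,786,800.00.
Net income = $1,786,800.00 × (1 − 0.23) = $1,375,836.00.
EPS = $1,375,836.00 ÷ 2,267,000 = $0.61.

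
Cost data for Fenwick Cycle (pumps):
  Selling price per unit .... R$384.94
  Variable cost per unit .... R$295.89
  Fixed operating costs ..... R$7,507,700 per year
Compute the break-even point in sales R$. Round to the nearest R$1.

R$32,453,835

Contribution margin per unit = R$384.94 − R$295.89 = R$89.05, a CM ratio of R$89.05 ÷ R$384.94 = 0.2313.
Break-even revenue = fixed costs × price ÷ CM = R$7,507,700 × R$384.94 ÷ R$89.05 = R$32,453,835.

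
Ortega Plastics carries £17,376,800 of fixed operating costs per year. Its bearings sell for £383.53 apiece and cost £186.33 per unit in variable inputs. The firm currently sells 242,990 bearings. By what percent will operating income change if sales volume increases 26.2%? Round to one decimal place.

+41.1%

Total contribution margin = 242,990 × £197.20 = £47,917,628.00.
Subtracting fixed costs: EBIT = £47,917,628.00 − £17,376,800 = £30,540,828.00.
Degree of operating leverage = £47,917,628.00 / £30,540,828.00 = 1.5690.
%ΔEBIT = DOL × %ΔSales = 1.5690 × +26.2% = +41.1%.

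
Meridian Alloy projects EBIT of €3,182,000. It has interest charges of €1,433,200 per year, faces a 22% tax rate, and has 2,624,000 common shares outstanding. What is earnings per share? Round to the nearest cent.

€0.52

Pre-tax income = €3,182,000 − €1,433,200.00 = €1,748,800.00.
Net income = €1,748,800.00 × (1 − 0.22) = €1,364,064.00.
Per share: €1,364,064.00 / 2,624,000 shares = €0.52.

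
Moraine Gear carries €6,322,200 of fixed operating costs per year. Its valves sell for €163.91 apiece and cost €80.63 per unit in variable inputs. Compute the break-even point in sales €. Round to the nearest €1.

€12,443,225

CM per unit = €163.91 − €80.63 = €83.28; CM ratio = €83.28 / €163.91 = 0.5081.
Break-even revenue = fixed costs × price ÷ CM = €6,322,200 × €163.91 ÷ €83.28 = €12,443,225.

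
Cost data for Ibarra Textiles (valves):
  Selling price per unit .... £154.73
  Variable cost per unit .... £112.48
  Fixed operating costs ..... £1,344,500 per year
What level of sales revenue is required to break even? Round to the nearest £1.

Contribution margin per unit = £154.73 − £112.48 = £42.25, a CM ratio of £42.25 ÷ £154.73 = 0.2731.
Break-even sales = FC ÷ CM ratio = £1,344,500 × £154.73 / £42.25 = £4,923,893.

£4,923,893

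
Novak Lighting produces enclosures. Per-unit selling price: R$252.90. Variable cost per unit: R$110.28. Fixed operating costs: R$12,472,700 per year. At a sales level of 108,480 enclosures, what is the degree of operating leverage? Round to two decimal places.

5.16

Total contribution margin = 108,480 × R$142.62 = R$15,471,417.60.
Subtracting fixed costs: EBIT = R$15,471,417.60 − R$12,472,700 = R$2,998,717.60.
DOL = contribution ÷ EBIT = R$15,471,417.60 ÷ R$2,998,717.60 = 5.1593.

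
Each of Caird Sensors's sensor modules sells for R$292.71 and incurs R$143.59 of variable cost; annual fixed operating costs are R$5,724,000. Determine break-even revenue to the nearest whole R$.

Contribution margin per unit = R$292.71 − R$143.59 = R$149.12, a CM ratio of R$149.12 ÷ R$292.71 = 0.5094.
Break-even sales = FC ÷ CM ratio = R$5,724,000 × R$292.71 / R$149.12 = R$11,235,730.

R$11,235,730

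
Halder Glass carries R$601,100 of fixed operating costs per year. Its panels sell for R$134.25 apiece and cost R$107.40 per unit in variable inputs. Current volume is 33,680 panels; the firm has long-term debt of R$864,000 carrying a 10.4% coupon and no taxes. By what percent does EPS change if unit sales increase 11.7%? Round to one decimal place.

+49.6%

At 33,680 units, contribution = 33,680 × R$26.85 = R$904,308.00.
Subtracting fixed costs: EBIT = R$904,308.00 − R$601,100 = R$303,208.00.
Interest = R$89,856.00, so EBIT − I = R$213,352.00.
DCL = total CM / (EBIT − I) = R$904,308.00 / R$213,352.00 = 4.2386.
EPS therefore changes by 4.2386 × (+11.7%) = +49.6%.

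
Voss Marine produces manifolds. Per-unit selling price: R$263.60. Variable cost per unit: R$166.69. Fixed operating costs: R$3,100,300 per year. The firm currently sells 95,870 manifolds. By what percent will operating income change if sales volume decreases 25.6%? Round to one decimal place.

-38.4%

At 95,870 units, contribution = 95,870 × R$96.91 = R$9,290,761.70.
Operating income = contribution − fixed costs = R$9,290,761.70 − R$3,100,300 = R$6,190,461.70.
So DOL = total CM / EBIT = R$9,290,761.70 / R$6,190,461.70 = 1.5008.
%ΔEBIT = DOL × %ΔSales = 1.5008 × -25.6% = -38.4%.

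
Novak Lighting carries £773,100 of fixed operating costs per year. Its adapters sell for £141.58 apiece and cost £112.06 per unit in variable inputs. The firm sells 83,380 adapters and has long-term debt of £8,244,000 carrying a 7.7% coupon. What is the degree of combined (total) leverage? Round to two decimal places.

At 83,380 units, contribution = 83,380 × £29.52 = £2,461,377.60.
Operating income = contribution − fixed costs = £2,461,377.60 − £773,100 = £1,688,277.60. Interest = £634,788.00.
DOL = £2,461,377.60 ÷ £1,688,277.60 = 1.4579; DFL = £1,688,277.60 ÷ £1,053,489.60 = 1.6026.
DCL = DOL × DFL = 1.4579 × 1.6026 = 2.3364.

2.34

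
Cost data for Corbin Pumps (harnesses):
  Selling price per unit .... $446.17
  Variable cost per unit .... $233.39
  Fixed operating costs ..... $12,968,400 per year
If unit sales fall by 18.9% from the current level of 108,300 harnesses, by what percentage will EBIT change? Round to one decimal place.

-43.2%

Total contribution margin = 108,300 × $212.78 = $23,044,074.00.
EBIT = $23,044,074.00 − $12,968,400 = $10,075,674.00.
So DOL = total CM / EBIT = $23,044,074.00 / $10,075,674.00 = 2.2871.
So EBIT moves 2.2871 × (-18.9%) = -43.2%.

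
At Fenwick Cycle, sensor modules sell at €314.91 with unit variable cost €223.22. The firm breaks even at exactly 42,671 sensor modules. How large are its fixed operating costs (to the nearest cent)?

Unit CM = price − variable cost = €314.91 − €223.22 = €91.69.
Fixed costs = break-even units × CM = 42,671 × €91.69 = €3,912,503.99.

€3,912,503.99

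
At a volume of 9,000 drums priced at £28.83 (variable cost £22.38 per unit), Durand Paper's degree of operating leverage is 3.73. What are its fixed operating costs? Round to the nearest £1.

£42,487

At 9,000 units, contribution = 9,000 × £6.45 = £58,050.00.
Since DOL = CM ÷ EBIT, EBIT = £58,050.00 ÷ 3.73 = £15,563.00.
And FC = contribution − EBIT = £58,050.00 − £15,563.00 = £42,487.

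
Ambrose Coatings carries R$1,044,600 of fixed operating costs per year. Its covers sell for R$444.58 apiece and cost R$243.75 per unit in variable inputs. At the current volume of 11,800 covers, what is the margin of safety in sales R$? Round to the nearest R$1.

Each unit contributes R$444.58 − R$243.75 = R$200.83. Break-even units = R$1,044,600 ÷ R$200.83 = 5,201.41; break-even revenue = 5,201.41 × R$444.58 = R$2,312,444.69.
Current sales = 11,800 × R$444.58 = R$5,246,044.00.
Margin of safety = R$5,246,044.00 − R$2,312,444.69 = R$2,933,599.

R$2,933,599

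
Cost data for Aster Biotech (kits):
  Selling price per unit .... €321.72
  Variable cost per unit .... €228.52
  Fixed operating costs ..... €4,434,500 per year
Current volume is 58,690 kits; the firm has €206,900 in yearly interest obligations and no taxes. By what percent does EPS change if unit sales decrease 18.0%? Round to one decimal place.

Contribution at this volume is 58,690 × €93.20 = €5,469,908.00.
EBIT = €5,469,908.00 − €4,434,500 = €1,035,408.00.
After interest of €206,900.00, pre-tax earnings = €828,508.00.
DCL = total CM / (EBIT − I) = €5,469,908.00 / €828,508.00 = 6.6021.
%ΔEPS = DCL × %ΔSales = 6.6021 × -18.0% = -118.8%.

-118.8%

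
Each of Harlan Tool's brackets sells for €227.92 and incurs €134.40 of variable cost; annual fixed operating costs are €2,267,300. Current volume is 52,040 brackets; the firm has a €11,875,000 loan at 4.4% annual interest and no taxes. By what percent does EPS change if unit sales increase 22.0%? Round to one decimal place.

At 52,040 units, contribution = 52,040 × €93.52 = €4,866,780.80.
EBIT = €4,866,780.80 − €2,267,300 = €2,599,480.80.
After interest of €522,500.00, pre-tax earnings = €2,076,980.80.
Degree of combined leverage = contribution ÷ (EBIT − I) = €4,866,780.80 ÷ €2,076,980.80 = 2.3432.
%ΔEPS = DCL × %ΔSales = 2.3432 × +22.0% = +51.6%.

+51.6%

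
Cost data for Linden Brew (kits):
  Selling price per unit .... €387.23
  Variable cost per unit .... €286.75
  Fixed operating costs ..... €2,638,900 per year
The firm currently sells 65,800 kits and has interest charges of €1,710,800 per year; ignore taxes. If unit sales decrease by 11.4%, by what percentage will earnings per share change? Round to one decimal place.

-33.3%

Contribution at this volume is 65,800 × €100.48 = €6,611,584.00.
Operating income = contribution − fixed costs = €6,611,584.00 − €2,638,900 = €3,972,684.00.
Interest = €1,710,800.00, so EBIT − I = €2,261,884.00.
Degree of combined leverage = contribution ÷ (EBIT − I) = €6,611,584.00 ÷ €2,261,884.00 = 2.9230.
EPS therefore changes by 2.9230 × (-11.4%) = -33.3%.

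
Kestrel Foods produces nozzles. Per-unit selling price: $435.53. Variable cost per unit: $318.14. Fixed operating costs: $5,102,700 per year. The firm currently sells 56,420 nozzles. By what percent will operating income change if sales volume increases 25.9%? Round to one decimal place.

Total contribution margin = 56,420 × $117.39 = $6,623,143.80.
Operating income = contribution − fixed costs = $6,623,143.80 − $5,102,700 = $1,520,443.80.
So DOL = total CM / EBIT = $6,623,143.80 / $1,520,443.80 = 4.3561.
%ΔEBIT = DOL × %ΔSales = 4.3561 × +25.9% = +112.8%.

+112.8%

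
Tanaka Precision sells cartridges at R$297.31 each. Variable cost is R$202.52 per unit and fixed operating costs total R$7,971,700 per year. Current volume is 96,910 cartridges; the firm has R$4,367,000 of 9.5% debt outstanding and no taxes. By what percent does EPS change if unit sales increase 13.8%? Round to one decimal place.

Total contribution margin = 96,910 × R$94.79 = R$9,186,098.90.
Operating income = contribution − fixed costs = R$9,186,098.90 − R$7,971,700 = R$1,214,398.90.
After interest of R$414,865.00, pre-tax earnings = R$799,533.90.
DCL = total CM / (EBIT − I) = R$9,186,098.90 / R$799,533.90 = 11.4893.
EPS therefore changes by 11.4893 × (+13.8%) = +158.6%.

+158.6%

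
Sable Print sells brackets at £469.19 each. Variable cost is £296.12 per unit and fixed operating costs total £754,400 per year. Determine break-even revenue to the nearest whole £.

£2,045,166

CM per unit = £469.19 − £296.12 = £173.07; CM ratio = £173.07 / £469.19 = 0.3689.
Break-even revenue = fixed costs × price ÷ CM = £754,400 × £469.19 ÷ £173.07 = £2,045,166.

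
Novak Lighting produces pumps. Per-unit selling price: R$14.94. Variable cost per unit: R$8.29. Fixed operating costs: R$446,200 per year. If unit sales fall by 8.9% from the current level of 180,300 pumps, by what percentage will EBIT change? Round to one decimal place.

-14.2%

Total contribution margin = 180,300 × R$6.65 = R$1,198,995.00.
Subtracting fixed costs: EBIT = R$1,198,995.00 − R$446,200 = R$752,795.00.
So DOL = total CM / EBIT = R$1,198,995.00 / R$752,795.00 = 1.5927.
%ΔEBIT = DOL × %ΔSales = 1.5927 × -8.9% = -14.2%.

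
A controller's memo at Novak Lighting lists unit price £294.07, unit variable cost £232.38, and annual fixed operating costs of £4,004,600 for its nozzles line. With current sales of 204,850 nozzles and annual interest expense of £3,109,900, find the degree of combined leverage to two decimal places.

At 204,850 units, contribution = 204,850 × £61.69 = £12,637,196.50.
Subtracting fixed costs: EBIT = £12,637,196.50 − £4,004,600 = £8,632,596.50. Interest = £3,109,900.00, so EBIT − I = £5,522,696.50.
Degree of total leverage = total CM / (EBIT − interest) = £12,637,196.50 / £5,522,696.50 = 2.2882.

2.29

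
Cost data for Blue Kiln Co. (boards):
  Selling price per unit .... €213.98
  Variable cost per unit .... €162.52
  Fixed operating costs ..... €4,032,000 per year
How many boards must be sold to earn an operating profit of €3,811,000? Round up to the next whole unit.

Contribution margin per unit = €213.98 − €162.52 = €51.46.
Required volume = (fixed costs + target profit) ÷ CM = (€4,032,000 + €3,811,000) ÷ €51.46 = 152,409.64, so 152,410 boards.

152,410 boards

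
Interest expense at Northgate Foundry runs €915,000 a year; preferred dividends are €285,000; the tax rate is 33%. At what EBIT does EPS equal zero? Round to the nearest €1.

Preferred dividends are paid after tax, so their pre-tax equivalent is €285,000 ÷ (1 − 0.33) = €425,373.13.
Financial break-even EBIT = interest + D_p ÷ (1 − t) = €915,000 + €425,373.13 = €1,340,373.13.

€1,340,373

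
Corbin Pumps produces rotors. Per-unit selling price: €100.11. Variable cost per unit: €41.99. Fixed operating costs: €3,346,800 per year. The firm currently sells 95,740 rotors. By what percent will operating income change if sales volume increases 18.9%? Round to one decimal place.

+47.4%

Contribution at this volume is 95,740 × €58.12 = €5,564,408.80.
Operating income = contribution − fixed costs = €5,564,408.80 − €3,346,800 = €2,217,608.80.
DOL = contribution ÷ EBIT = €5,564,408.80 ÷ €2,217,608.80 = 2.5092.
Operating income changes by 2.5092 × +18.9% = +47.4%.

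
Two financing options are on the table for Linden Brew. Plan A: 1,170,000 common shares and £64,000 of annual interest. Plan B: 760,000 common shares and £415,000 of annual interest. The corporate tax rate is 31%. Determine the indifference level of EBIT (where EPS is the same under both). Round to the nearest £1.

Set EPS_A = EPS_B: (EBIT − £64,000)(1 − 0.31) ÷ 1,170,000 = (EBIT − £415,000)(1 − 0.31) ÷ 760,000.
Cancelling (1 − t) and cross-multiplying: 760,000·(EBIT − 64,000) = 1,170,000·(EBIT − 415,000).
Solving, EBIT = (415,000·1,170,000 − 64,000·760,000) / (1,170,000 − 760,000) = 436,910,000,000 / 410,000 = 1,065,634.15.

£1,065,634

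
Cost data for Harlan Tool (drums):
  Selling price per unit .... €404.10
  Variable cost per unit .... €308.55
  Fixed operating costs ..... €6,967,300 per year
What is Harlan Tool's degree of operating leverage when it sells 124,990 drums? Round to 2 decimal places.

2.40

Contribution at this volume is 124,990 × €95.55 = €11,942,794.50.
Subtracting fixed costs: EBIT = €11,942,794.50 − €6,967,300 = €4,975,494.50.
Degree of operating leverage = €11,942,794.50 / €4,975,494.50 = 2.4003.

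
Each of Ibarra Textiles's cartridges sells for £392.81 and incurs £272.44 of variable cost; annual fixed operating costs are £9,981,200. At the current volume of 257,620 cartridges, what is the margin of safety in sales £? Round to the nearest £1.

Each unit contributes £392.81 − £272.44 = £120.37. Break-even units = £9,981,200 ÷ £120.37 = 82,920.99; break-even revenue = 82,920.99 × £392.81 = £32,572,195.50.
Actual sales revenue = 257,620 × £392.81 = £101,195,712.20.
Margin of safety = £101,195,712.20 − £32,572,195.50 = £68,623,517.

£68,623,517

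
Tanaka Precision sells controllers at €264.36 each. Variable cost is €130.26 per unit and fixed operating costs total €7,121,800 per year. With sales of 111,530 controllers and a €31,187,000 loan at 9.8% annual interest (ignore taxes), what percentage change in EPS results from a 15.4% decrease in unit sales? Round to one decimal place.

Total contribution margin = 111,530 × €134.10 = €14,956,173.00.
Operating income = contribution − fixed costs = €14,956,173.00 − €7,121,800 = €7,834,373.00.
After interest of €3,056,326.00, pre-tax earnings = €4,778,047.00.
Degree of combined leverage = contribution ÷ (EBIT − I) = €14,956,173.00 ÷ €4,778,047.00 = 3.1302.
%ΔEPS = DCL × %ΔSales = 3.1302 × -15.4% = -48.2%.

-48.2%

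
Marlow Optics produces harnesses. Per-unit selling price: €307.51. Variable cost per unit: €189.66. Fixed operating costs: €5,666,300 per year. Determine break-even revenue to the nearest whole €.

Contribution margin per unit = €307.51 − €189.66 = €117.85, a CM ratio of €117.85 ÷ €307.51 = 0.3832.
Break-even sales = FC ÷ CM ratio = €5,666,300 × €307.51 / €117.85 = €14,785,269.

€14,785,269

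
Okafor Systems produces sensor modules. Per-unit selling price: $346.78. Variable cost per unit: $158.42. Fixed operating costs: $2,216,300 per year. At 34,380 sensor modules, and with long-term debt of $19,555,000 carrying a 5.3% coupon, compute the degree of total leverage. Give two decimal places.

Total contribution margin = 34,380 × $188.36 = $6,475,816.80.
Operating income = contribution − fixed costs = $6,475,816.80 − $2,216,300 = $4,259,516.80. Interest = $1,036,415.00, so EBIT − I = $3,223,101.80.
DCL = contribution ÷ (EBIT − I) = $6,475,816.80 ÷ $3,223,101.80 = 2.0092.

2.01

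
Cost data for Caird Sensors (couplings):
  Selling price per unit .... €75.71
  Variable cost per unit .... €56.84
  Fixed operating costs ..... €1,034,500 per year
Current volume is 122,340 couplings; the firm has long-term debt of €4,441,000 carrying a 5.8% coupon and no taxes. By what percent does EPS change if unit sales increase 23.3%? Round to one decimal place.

+52.9%

Contribution at this volume is 122,340 × €18.87 = €2,308,555.80.
EBIT = €2,308,555.80 − €1,034,500 = €1,274,055.80.
After interest of €257,578.00, pre-tax earnings = €1,016,477.80.
DCL = total CM / (EBIT − I) = €2,308,555.80 / €1,016,477.80 = 2.2711.
%ΔEPS = DCL × %ΔSales = 2.2711 × +23.3% = +52.9%.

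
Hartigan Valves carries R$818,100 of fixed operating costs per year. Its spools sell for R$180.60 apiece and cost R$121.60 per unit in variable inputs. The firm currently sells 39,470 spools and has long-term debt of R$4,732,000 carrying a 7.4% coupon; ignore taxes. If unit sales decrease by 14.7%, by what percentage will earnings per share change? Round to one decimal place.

Total contribution margin = 39,470 × R$59.00 = R$2,328,730.00.
Subtracting fixed costs: EBIT = R$2,328,730.00 − R$818,100 = R$1,510,630.00.
Interest = R$350,168.00, so EBIT − I = R$1,160,462.00.
Degree of combined leverage = contribution ÷ (EBIT − I) = R$2,328,730.00 ÷ R$1,160,462.00 = 2.0067.
%ΔEPS = DCL × %ΔSales = 2.0067 × -14.7% = -29.5%.

-29.5%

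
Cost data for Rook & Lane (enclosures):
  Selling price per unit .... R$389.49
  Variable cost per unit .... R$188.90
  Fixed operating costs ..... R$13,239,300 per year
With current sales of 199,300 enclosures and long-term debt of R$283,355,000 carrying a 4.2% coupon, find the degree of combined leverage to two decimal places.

Contribution at this volume is 199,300 × R$200.59 = R$39,977,587.00.
EBIT = R$39,977,587.00 − R$13,239,300 = R$26,738,287.00. Interest = R$11,900,910.00, so EBIT − I = R$14,837,377.00.
Degree of total leverage = total CM / (EBIT − interest) = R$39,977,587.00 / R$14,837,377.00 = 2.6944.

2.69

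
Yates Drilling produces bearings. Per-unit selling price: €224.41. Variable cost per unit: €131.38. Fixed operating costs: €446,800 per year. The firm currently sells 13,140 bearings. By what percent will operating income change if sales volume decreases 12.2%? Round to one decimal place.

-19.2%

At 13,140 units, contribution = 13,140 × €93.03 = €1,222,414.20.
Subtracting fixed costs: EBIT = €1,222,414.20 − €446,800 = €775,614.20.
DOL = contribution ÷ EBIT = €1,222,414.20 ÷ €775,614.20 = 1.5761.
Operating income changes by 1.5761 × -12.2% = -19.2%.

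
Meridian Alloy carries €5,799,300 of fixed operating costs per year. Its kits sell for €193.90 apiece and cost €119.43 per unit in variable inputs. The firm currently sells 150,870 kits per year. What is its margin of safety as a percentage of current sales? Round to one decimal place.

Contribution margin per unit = €193.90 − €119.43 = €74.47. Break-even units = €5,799,300 ÷ €74.47 = 77,874.31; break-even revenue = 77,874.31 × €193.90 = €15,099,829.06.
Actual sales revenue = 150,870 × €193.90 = €29,253,693.00.
Margin of safety = (€29,253,693.00 − €15,099,829.06) ÷ €29,253,693.00 = 48.4%.

48.4%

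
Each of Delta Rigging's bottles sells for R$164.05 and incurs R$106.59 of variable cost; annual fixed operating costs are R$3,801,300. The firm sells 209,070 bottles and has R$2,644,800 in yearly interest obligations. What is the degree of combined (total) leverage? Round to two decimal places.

Total contribution margin = 209,070 × R$57.46 = R$12,013,162.20.
Operating income = contribution − fixed costs = R$12,013,162.20 − R$3,801,300 = R$8,211,862.20. Interest = R$2,644,800.00, so EBIT − I = R$5,567,062.20.
Degree of total leverage = total CM / (EBIT − interest) = R$12,013,162.20 / R$5,567,062.20 = 2.1579.

2.16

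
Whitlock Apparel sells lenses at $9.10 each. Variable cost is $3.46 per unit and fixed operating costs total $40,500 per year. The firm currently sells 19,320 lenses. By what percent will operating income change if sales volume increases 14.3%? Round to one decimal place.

Contribution at this volume is 19,320 × $5.64 = $108,964.80.
Subtracting fixed costs: EBIT = $108,964.80 − $40,500 = $68,464.80.
So DOL = total CM / EBIT = $108,964.80 / $68,464.80 = 1.5915.
So EBIT moves 1.5915 × (+14.3%) = +22.8%.

+22.8%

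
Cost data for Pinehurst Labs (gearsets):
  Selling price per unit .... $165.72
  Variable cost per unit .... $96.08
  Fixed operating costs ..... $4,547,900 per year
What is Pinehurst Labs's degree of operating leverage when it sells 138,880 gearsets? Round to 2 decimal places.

1.89

Contribution at this volume is 138,880 × $69.64 = $9,671,603.20.
EBIT = $9,671,603.20 − $4,547,900 = $5,123,703.20.
DOL = contribution ÷ EBIT = $9,671,603.20 ÷ $5,123,703.20 = 1.8876.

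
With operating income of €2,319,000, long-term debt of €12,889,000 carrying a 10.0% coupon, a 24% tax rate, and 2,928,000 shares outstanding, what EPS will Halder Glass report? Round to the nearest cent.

Interest = €1,288,900.00, so EBT = €2,319,000 − €1,288,900.00 = €1,030,100.00.
Net income = €1,030,100.00 × (1 − 0.24) = €782,876.00.
Per share: €782,876.00 / 2,928,000 shares = €0.27.

€0.27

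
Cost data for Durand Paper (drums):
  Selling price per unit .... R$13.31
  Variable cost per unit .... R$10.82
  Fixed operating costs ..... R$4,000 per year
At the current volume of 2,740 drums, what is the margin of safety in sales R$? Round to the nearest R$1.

R$15,088

Contribution margin per unit = R$13.31 − R$10.82 = R$2.49. Break-even units = R$4,000 ÷ R$2.49 = 1,606.43; break-even revenue = 1,606.43 × R$13.31 = R$21,381.53.
Actual sales revenue = 2,740 × R$13.31 = R$36,469.40.
Margin of safety = R$36,469.40 − R$21,381.53 = R$15,088.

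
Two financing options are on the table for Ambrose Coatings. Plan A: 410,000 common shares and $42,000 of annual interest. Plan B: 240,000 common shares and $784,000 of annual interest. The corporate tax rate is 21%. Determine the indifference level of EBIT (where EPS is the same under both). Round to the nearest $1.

$1,831,529

At indifference, (EBIT − 42,000)(1 − t)/410,000 = (EBIT − 784,000)(1 − t)/240,000.
The (1 − t) factor cancels: (EBIT − 42,000) × 240,000 = (EBIT − 784,000) × 410,000.
EBIT × (410,000 − 240,000) = 784,000 × 410,000 − 42,000 × 240,000 = 311,360,000,000, so EBIT = 311,360,000,000 ÷ 170,000 = 1,831,529.41.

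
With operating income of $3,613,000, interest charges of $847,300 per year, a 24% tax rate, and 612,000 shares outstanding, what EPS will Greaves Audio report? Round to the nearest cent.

$3.43

Interest = $847,300.00, so EBT = $3,613,000 − $847,300.00 = $2,765,700.00.
After tax at 24%: net income = $2,765,700.00 × 0.76 = $2,101,932.00.
EPS = $2,101,932.00 ÷ 612,000 = $3.43.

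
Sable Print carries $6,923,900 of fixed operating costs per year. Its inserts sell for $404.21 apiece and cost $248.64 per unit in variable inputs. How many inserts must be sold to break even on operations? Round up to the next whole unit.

Contribution margin per unit = $404.21 − $248.64 = $155.57.
Break-even Q = $6,923,900 / $155.57 = 44,506.65 → 44,507 inserts.

44,507 inserts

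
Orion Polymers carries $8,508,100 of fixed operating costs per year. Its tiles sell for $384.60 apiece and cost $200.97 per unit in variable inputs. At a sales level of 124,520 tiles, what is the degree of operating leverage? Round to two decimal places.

1.59

Total contribution margin = 124,520 × $183.63 = $22,865,607.60.
EBIT = $22,865,607.60 − $8,508,100 = $14,357,507.60.
So DOL = total CM / EBIT = $22,865,607.60 / $14,357,507.60 = 1.5926.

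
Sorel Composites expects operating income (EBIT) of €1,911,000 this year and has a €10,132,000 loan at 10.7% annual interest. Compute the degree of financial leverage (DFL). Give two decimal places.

2.31

Annual interest charges come to €1,084,124.00.
DFL = EBIT ÷ (EBIT − I) = €1,911,000 ÷ (€1,911,000 − €1,084,124.00) = €1,911,000 ÷ €826,876.00 = 2.3111.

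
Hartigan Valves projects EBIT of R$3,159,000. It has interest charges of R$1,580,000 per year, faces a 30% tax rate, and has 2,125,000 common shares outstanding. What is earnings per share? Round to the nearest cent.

R$0.52

Interest = R$1,580,000.00, so EBT = R$3,159,000 − R$1,580,000.00 = R$1,579,000.00.
After tax at 30%: net income = R$1,579,000.00 × 0.70 = R$1,105,300.00.
EPS = R$1,105,300.00 ÷ 2,125,000 = R$0.52.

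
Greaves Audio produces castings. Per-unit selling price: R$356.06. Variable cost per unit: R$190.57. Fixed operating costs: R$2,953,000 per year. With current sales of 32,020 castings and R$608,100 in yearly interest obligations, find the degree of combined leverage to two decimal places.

3.05

Contribution at this volume is 32,020 × R$165.49 = R$5,298,989.80.
EBIT = R$5,298,989.80 − R$2,953,000 = R$2,345,989.80. Interest = R$608,100.00, so EBIT − I = R$1,737,889.80.
Degree of total leverage = total CM / (EBIT − interest) = R$5,298,989.80 / R$1,737,889.80 = 3.0491.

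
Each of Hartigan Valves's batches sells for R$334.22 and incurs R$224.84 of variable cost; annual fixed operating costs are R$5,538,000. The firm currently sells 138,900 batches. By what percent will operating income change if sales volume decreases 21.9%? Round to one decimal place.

-34.5%

At 138,900 units, contribution = 138,900 × R$109.38 = R$15,192,882.00.
EBIT = R$15,192,882.00 − R$5,538,000 = R$9,654,882.00.
DOL = contribution ÷ EBIT = R$15,192,882.00 ÷ R$9,654,882.00 = 1.5736.
%ΔEBIT = DOL × %ΔSales = 1.5736 × -21.9% = -34.5%.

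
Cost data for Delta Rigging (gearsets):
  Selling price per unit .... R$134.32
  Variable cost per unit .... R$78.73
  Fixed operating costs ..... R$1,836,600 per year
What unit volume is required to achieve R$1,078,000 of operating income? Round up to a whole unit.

Unit CM = price − variable cost = R$134.32 − R$78.73 = R$55.59.
Required volume = (fixed costs + target profit) ÷ CM = (R$1,836,600 + R$1,078,000) ÷ R$55.59 = 52,430.29, so 52,431 gearsets.

52,431 gearsets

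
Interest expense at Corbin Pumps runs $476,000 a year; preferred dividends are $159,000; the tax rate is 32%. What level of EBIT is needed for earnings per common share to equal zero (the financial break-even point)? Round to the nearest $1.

Preferred dividends are paid after tax, so their pre-tax equivalent is $159,000 ÷ (1 − 0.32) = $233,823.53.
Financial break-even EBIT = interest + D_p ÷ (1 − t) = $476,000 + $233,823.53 = $709,823.53.

$709,824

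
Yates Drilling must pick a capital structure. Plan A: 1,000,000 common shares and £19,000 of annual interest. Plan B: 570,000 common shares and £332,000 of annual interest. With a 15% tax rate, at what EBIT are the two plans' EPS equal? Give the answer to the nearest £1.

At indifference, (EBIT − 19,000)(1 − t)/1,000,000 = (EBIT − 332,000)(1 − t)/570,000.
Cancelling (1 − t) and cross-multiplying: 570,000·(EBIT − 19,000) = 1,000,000·(EBIT − 332,000).
Solving, EBIT = (332,000·1,000,000 − 19,000·570,000) / (1,000,000 − 570,000) = 321,170,000,000 / 430,000 = 746,906.98.

£746,907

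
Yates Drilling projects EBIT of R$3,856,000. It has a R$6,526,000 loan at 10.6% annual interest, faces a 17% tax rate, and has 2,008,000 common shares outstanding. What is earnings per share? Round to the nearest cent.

R$1.31

Pre-tax income = R$3,856,000 − R$691,756.00 = R$3,164,244.00.
After tax at 17%: net income = R$3,164,244.00 × 0.83 = R$2,626,322.52.
Per share: R$2,626,322.52 / 2,008,000 shares = R$1.31.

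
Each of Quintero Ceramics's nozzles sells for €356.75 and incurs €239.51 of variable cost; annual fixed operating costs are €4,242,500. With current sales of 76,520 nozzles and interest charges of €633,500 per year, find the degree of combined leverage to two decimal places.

2.19

Total contribution margin = 76,520 × €117.24 = €8,971,204.80.
Subtracting fixed costs: EBIT = €8,971,204.80 − €4,242,500 = €4,728,704.80. Interest = €633,500.00.
DOL = €8,971,204.80 ÷ €4,728,704.80 = 1.8972; DFL = €4,728,704.80 ÷ €4,095,204.80 = 1.1547.
DCL = DOL × DFL = 1.8972 × 1.1547 = 2.1907.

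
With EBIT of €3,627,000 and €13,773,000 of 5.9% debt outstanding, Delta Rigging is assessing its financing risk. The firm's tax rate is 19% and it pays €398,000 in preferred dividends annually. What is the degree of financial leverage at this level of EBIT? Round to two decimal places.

Interest = €812,607.00.
Pre-tax preferred-dividend burden = €398,000 ÷ (1 − 0.19) = €491,358.02.
DFL = EBIT ÷ [EBIT − I − D_p/(1−t)] = €3,627,000 ÷ [€3,627,000 − €812,607.00 − €491,358.02] = €3,627,000 ÷ €2,323,034.98 = 1.5613.

1.56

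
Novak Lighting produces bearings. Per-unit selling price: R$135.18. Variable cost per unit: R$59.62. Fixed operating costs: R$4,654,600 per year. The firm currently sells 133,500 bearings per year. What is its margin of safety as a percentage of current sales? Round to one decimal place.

53.9%

Contribution margin per unit = R$135.18 − R$59.62 = R$75.56. Break-even units = R$4,654,600 ÷ R$75.56 = 61,601.38; break-even revenue = 61,601.38 × R$135.18 = R$8,327,274.06.
Actual sales revenue = 133,500 × R$135.18 = R$18,046,530.00.
Margin of safety = (R$18,046,530.00 − R$8,327,274.06) ÷ R$18,046,530.00 = 53.9%.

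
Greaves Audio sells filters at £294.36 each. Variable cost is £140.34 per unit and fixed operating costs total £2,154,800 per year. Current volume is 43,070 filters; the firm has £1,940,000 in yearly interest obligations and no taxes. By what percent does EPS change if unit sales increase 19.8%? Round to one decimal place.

At 43,070 units, contribution = 43,070 × £154.02 = £6,633,641.40.
EBIT = £6,633,641.40 − £2,154,800 = £4,478,841.40.
After interest of £1,940,000.00, pre-tax earnings = £2,538,841.40.
DCL = total CM / (EBIT − I) = £6,633,641.40 / £2,538,841.40 = 2.6129.
EPS therefore changes by 2.6129 × (+19.8%) = +51.7%.

+51.7%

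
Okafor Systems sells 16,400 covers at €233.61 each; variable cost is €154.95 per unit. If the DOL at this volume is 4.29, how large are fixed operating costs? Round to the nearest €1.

€989,319

Contribution at this volume is 16,400 × €78.66 = €1,290,024.00.
DOL = contribution / EBIT, so EBIT = €1,290,024.00 / 4.29 = €300,704.90.
Fixed costs = CM − EBIT = €1,290,024.00 − €300,704.90 = €989,319.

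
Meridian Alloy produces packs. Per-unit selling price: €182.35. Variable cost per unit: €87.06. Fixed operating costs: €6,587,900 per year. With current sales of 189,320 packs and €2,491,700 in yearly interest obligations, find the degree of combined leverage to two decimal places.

Total contribution margin = 189,320 × €95.29 = €18,040,302.80.
Operating income = contribution − fixed costs = €18,040,302.80 − €6,587,900 = €11,452,402.80. Interest = €2,491,700.00, so EBIT − I = €8,960,702.80.
Degree of total leverage = total CM / (EBIT − interest) = €18,040,302.80 / €8,960,702.80 = 2.0133.

2.01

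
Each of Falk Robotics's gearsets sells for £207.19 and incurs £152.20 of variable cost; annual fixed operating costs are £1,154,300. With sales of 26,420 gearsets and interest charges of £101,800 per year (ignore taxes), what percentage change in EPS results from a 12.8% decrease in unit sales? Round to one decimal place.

At 26,420 units, contribution = 26,420 × £54.99 = £1,452,835.80.
Subtracting fixed costs: EBIT = £1,452,835.80 − £1,154,300 = £298,535.80.
After interest of £101,800.00, pre-tax earnings = £196,735.80.
DCL = total CM / (EBIT − I) = £1,452,835.80 / £196,735.80 = 7.3847.
%ΔEPS = DCL × %ΔSales = 7.3847 × -12.8% = -94.5%.

-94.5%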